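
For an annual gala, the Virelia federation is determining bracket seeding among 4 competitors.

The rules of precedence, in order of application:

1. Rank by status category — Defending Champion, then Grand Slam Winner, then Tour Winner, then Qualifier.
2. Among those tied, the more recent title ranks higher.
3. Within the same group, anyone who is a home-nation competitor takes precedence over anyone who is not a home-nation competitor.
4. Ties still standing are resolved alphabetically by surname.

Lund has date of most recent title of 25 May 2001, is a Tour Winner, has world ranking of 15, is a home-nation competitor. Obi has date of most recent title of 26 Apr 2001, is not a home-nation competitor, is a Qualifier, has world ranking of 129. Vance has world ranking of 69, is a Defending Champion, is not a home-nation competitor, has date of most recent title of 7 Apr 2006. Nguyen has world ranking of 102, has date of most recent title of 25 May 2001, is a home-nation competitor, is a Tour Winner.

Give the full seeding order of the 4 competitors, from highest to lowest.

By status category: Vance (Defending Champion); then Lund and Nguyen (Tour Winner); then Obi (Qualifier).
Lund and Nguyen both have date of most recent title 25 May 2001, so the next rule applies.
Lund and Nguyen are each a home-nation competitor, so the next rule applies.
Among Lund and Nguyen, alphabetically by surname: Lund before Nguyen.
Full order: Vance, Lund, Nguyen, Obi.

Vance, Lund, Nguyen, Obi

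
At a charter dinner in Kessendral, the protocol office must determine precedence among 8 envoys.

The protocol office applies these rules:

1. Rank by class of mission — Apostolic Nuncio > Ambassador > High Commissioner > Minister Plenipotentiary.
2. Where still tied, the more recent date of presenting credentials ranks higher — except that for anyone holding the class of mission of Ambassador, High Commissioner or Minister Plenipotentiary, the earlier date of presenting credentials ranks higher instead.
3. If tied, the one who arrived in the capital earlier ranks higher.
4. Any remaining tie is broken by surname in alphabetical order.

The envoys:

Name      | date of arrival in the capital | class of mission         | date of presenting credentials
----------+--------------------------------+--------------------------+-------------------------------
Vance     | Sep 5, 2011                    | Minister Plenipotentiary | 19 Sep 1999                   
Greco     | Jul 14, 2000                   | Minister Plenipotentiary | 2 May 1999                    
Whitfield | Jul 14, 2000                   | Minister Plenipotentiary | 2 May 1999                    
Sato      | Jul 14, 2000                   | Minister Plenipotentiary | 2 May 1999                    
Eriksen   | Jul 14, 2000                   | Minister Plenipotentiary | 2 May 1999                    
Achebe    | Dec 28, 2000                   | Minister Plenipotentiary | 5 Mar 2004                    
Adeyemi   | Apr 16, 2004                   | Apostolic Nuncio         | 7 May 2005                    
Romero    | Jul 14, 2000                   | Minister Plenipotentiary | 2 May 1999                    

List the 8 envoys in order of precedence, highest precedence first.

By class of mission: Adeyemi (Apostolic Nuncio); then Eriksen, Greco, Romero, Sato, Whitfield, Vance and Achebe (Minister Plenipotentiary).
Among Eriksen, Greco, Romero, Sato, Whitfield, Vance and Achebe, by date of presenting credentials (earlier first) (reversed rule for this group): Eriksen, Greco, Romero, Sato and Whitfield (2 May 1999) before Vance (19 Sep 1999) before Achebe (5 Mar 2004).
Eriksen, Greco, Romero, Sato and Whitfield all have date of arrival in the capital Jul 14, 2000, so the next rule applies.
Among Eriksen, Greco, Romero, Sato and Whitfield, alphabetically by surname: Eriksen before Greco before Romero before Sato before Whitfield.
Full order: Adeyemi, Eriksen, Greco, Romero, Sato, Whitfield, Vance, Achebe.

Adeyemi, Eriksen, Greco, Romero, Sato, Whitfield, Vance, Achebe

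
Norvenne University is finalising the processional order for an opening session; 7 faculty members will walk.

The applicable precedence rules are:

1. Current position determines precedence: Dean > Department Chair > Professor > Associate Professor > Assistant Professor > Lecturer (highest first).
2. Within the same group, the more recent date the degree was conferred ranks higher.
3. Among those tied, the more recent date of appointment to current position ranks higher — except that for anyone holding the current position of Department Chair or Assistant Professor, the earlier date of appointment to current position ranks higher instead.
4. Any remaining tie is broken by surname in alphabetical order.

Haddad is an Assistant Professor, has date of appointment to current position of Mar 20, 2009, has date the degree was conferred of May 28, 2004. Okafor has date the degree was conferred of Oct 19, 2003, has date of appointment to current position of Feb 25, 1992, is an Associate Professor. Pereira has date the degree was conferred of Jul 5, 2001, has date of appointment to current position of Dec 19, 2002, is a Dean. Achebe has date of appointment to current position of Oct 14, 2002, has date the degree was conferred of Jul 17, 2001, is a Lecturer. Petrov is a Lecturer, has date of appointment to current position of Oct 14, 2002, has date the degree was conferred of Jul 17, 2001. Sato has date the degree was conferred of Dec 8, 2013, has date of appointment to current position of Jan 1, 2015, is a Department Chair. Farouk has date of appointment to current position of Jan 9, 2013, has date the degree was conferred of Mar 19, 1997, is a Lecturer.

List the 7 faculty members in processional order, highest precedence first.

Pereira, Sato, Okafor, Haddad, Achebe, Petrov, Farouk

By current position: Pereira (Dean); then Sato (Department Chair); then Okafor (Associate Professor); then Haddad (Assistant Professor); then Achebe, Petrov and Farouk (Lecturer).
Among Achebe, Petrov and Farouk, by date the degree was conferred (later first): Achebe and Petrov (Jul 17, 2001) before Farouk (Mar 19, 1997).
Achebe and Petrov both have date of appointment to current position Oct 14, 2002, so the next rule applies.
Among Achebe and Petrov, alphabetically by surname: Achebe before Petrov.
Full order: Pereira, Sato, Okafor, Haddad, Achebe, Petrov, Farouk.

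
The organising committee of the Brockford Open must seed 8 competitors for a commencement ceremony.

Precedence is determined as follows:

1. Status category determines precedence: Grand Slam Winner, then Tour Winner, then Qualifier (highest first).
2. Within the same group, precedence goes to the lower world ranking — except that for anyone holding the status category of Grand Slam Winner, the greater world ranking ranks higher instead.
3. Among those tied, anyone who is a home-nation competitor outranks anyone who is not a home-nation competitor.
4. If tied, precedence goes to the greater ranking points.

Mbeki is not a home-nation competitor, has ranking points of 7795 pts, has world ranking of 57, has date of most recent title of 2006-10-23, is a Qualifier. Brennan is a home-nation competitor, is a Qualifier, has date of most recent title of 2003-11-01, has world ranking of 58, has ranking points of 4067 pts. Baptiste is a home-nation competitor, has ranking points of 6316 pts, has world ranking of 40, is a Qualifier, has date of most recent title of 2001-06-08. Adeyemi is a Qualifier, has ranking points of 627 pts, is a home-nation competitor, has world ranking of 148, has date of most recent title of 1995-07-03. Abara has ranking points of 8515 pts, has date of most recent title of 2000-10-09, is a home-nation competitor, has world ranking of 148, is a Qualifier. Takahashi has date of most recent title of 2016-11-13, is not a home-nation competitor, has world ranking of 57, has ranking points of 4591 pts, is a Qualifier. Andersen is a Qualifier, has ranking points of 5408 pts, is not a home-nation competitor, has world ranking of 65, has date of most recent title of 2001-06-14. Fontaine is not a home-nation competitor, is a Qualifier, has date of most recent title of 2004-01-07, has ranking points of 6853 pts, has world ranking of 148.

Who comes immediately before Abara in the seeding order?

By status category: Baptiste, Mbeki, Takahashi, Brennan, Andersen, Abara, Adeyemi and Fontaine (Qualifier).
Among Baptiste, Mbeki, Takahashi, Brennan, Andersen, Abara, Adeyemi and Fontaine, by world ranking (lower first): Baptiste (40) before Mbeki and Takahashi (57) before Brennan (58) before Andersen (65) before Abara, Adeyemi and Fontaine (148).
Mbeki and Takahashi are each not a home-nation competitor, so the next rule applies.
Among Mbeki and Takahashi, by ranking points (higher first): Mbeki (7795 pts) before Takahashi (4591 pts).
Among Abara, Adeyemi and Fontaine, a home-nation competitor before not a home-nation competitor: Abara and Adeyemi (a home-nation competitor) before Fontaine (not a home-nation competitor).
Among Abara and Adeyemi, by ranking points (higher first): Abara (8515 pts) before Adeyemi (627 pts).
Order: Baptiste, Mbeki, Takahashi, Brennan, Andersen, Abara, Adeyemi, Fontaine.

Andersen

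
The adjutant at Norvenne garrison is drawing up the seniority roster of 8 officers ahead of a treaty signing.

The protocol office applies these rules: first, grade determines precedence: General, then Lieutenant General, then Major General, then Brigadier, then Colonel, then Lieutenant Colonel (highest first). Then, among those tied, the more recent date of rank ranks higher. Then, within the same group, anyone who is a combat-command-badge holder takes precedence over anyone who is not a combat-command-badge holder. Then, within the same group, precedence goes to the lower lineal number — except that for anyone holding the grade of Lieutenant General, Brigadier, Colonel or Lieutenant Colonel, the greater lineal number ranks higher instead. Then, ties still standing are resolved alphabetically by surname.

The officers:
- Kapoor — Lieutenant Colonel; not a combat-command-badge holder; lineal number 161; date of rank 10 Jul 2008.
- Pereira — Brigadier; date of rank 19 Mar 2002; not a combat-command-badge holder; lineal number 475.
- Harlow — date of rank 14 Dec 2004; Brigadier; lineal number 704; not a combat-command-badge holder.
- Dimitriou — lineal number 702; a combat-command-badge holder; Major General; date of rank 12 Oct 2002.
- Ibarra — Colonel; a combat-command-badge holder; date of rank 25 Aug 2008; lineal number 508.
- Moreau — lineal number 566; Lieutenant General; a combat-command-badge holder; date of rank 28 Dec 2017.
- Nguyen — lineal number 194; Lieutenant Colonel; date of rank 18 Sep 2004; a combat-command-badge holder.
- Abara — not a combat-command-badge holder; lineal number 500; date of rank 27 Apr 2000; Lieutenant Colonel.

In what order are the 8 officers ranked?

By grade: Moreau (Lieutenant General); then Dimitriou (Major General); then Harlow and Pereira (Brigadier); then Ibarra (Colonel); then Kapoor, Nguyen and Abara (Lieutenant Colonel).
Among Harlow and Pereira, by date of rank (later first): Harlow (14 Dec 2004) before Pereira (19 Mar 2002).
Among Kapoor, Nguyen and Abara, by date of rank (later first): Kapoor (10 Jul 2008) before Nguyen (18 Sep 2004) before Abara (27 Apr 2000).
Full order: Moreau, Dimitriou, Harlow, Pereira, Ibarra, Kapoor, Nguyen, Abara.

Moreau, Dimitriou, Harlow, Pereira, Ibarra, Kapoor, Nguyen, Abara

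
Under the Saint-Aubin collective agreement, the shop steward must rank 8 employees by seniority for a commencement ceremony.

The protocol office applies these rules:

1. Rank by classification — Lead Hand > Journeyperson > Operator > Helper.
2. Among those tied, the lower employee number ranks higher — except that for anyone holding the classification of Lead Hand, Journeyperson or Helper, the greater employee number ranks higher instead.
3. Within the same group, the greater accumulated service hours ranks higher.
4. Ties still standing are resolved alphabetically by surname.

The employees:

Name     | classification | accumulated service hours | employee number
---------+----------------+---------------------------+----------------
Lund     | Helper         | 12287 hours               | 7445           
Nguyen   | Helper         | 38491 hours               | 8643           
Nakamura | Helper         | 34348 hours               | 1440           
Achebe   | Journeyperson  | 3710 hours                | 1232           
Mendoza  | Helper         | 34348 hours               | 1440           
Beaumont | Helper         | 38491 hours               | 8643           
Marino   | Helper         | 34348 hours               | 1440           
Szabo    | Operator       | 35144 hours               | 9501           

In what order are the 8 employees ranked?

Achebe, Szabo, Beaumont, Nguyen, Lund, Marino, Mendoza, Nakamura

By classification: Achebe (Journeyperson); then Szabo (Operator); then Beaumont, Nguyen, Lund, Marino, Mendoza and Nakamura (Helper).
Among Beaumont, Nguyen, Lund, Marino, Mendoza and Nakamura, by employee number (higher first) (reversed rule for this group): Beaumont and Nguyen (8643) before Lund (7445) before Marino, Mendoza and Nakamura (1440).
Beaumont and Nguyen both have accumulated service hours 38491 hours, so the next rule applies.
Among Beaumont and Nguyen, alphabetically by surname: Beaumont before Nguyen.
Marino, Mendoza and Nakamura all have accumulated service hours 34348 hours, so the next rule applies.
Among Marino, Mendoza and Nakamura, alphabetically by surname: Marino before Mendoza before Nakamura.
Full order: Achebe, Szabo, Beaumont, Nguyen, Lund, Marino, Mendoza, Nakamura.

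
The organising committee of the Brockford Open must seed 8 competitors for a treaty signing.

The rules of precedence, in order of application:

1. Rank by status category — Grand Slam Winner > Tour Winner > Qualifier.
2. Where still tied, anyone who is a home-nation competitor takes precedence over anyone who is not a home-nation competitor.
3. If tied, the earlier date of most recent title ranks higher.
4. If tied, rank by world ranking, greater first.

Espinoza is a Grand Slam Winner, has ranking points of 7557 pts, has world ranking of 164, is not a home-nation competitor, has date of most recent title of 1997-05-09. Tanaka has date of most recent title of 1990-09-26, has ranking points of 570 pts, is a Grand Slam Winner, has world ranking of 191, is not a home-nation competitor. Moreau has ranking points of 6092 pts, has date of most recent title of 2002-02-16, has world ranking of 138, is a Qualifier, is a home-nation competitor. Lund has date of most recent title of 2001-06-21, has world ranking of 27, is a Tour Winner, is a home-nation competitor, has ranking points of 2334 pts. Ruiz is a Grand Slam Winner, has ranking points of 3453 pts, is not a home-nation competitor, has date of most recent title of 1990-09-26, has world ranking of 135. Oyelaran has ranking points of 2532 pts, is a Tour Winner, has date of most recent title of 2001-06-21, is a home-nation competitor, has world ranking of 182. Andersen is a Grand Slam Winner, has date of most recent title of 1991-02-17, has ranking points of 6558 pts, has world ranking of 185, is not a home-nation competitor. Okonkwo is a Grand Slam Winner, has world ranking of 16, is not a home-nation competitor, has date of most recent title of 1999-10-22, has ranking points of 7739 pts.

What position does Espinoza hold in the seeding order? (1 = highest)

By status category: Tanaka, Ruiz, Andersen, Espinoza and Okonkwo (Grand Slam Winner); then Oyelaran and Lund (Tour Winner); then Moreau (Qualifier).
Tanaka, Ruiz, Andersen, Espinoza and Okonkwo are each not a home-nation competitor, so the next rule applies.
Among Tanaka, Ruiz, Andersen, Espinoza and Okonkwo, by date of most recent title (earlier first): Tanaka and Ruiz (1990-09-26) before Andersen (1991-02-17) before Espinoza (1997-05-09) before Okonkwo (1999-10-22).
Among Tanaka and Ruiz, by world ranking (higher first): Tanaka (191) before Ruiz (135).
Oyelaran and Lund are each a home-nation competitor, so the next rule applies.
Oyelaran and Lund both have date of most recent title 2001-06-21, so the next rule applies.
Among Oyelaran and Lund, by world ranking (higher first): Oyelaran (182) before Lund (27).
Order: Tanaka, Ruiz, Andersen, Espinoza, Okonkwo, Oyelaran, Lund, Moreau. So position 4.

4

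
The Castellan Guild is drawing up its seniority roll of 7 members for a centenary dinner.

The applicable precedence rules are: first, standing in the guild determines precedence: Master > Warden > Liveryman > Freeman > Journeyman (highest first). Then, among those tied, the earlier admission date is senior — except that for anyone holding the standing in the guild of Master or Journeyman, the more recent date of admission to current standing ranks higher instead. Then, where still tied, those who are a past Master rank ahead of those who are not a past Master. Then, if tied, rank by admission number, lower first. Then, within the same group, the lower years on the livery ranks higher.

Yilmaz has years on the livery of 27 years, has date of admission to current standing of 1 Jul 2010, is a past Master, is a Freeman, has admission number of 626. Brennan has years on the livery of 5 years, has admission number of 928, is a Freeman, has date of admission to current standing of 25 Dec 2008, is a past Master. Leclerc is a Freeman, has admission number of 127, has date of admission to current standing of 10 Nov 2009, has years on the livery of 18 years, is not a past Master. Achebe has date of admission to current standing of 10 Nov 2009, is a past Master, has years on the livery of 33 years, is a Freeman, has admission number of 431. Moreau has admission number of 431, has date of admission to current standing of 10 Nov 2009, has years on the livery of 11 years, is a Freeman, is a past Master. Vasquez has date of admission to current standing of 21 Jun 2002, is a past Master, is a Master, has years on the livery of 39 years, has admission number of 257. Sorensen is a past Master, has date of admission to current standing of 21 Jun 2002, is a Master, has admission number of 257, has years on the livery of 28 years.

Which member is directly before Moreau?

Brennan

By standing in the guild: Sorensen and Vasquez (Master); then Brennan, Moreau, Achebe, Leclerc and Yilmaz (Freeman).
Sorensen and Vasquez both have date of admission to current standing 21 Jun 2002, so the next rule applies.
Sorensen and Vasquez are each a past Master, so the next rule applies.
Sorensen and Vasquez both have admission number 257, so the next rule applies.
Among Sorensen and Vasquez, by years on the livery (lower first): Sorensen (28 years) before Vasquez (39 years).
Among Brennan, Moreau, Achebe, Leclerc and Yilmaz, by date of admission to current standing (earlier first): Brennan (25 Dec 2008) before Moreau, Achebe and Leclerc (10 Nov 2009) before Yilmaz (1 Jul 2010).
Among Moreau, Achebe and Leclerc, a past Master before not a past Master: Moreau and Achebe (a past Master) before Leclerc (not a past Master).
Moreau and Achebe both have admission number 431, so the next rule applies.
Among Moreau and Achebe, by years on the livery (lower first): Moreau (11 years) before Achebe (33 years).
Order: Sorensen, Vasquez, Brennan, Moreau, Achebe, Leclerc, Yilmaz.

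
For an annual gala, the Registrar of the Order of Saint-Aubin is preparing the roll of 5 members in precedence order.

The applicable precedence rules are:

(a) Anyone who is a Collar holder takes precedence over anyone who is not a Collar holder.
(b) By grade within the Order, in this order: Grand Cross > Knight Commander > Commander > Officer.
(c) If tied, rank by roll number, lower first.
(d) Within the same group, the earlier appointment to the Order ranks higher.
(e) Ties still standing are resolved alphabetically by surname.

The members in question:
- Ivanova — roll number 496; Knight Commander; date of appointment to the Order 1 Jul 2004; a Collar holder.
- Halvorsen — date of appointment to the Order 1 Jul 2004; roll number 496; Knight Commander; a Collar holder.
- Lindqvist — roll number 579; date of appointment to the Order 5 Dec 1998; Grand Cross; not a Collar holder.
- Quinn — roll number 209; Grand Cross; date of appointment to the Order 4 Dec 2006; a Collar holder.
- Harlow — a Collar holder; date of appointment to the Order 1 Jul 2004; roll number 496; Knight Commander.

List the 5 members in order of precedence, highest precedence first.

Quinn, Halvorsen, Harlow, Ivanova, Lindqvist

By the first rule: Quinn, Halvorsen, Harlow and Ivanova (each a Collar holder); then Lindqvist (not a Collar holder).
Among Quinn, Halvorsen, Harlow and Ivanova, by grade within the Order: Quinn (Grand Cross) before Halvorsen, Harlow and Ivanova (Knight Commander).
Halvorsen, Harlow and Ivanova all have roll number 496, so the next rule applies.
Halvorsen, Harlow and Ivanova all have date of appointment to the Order 1 Jul 2004, so the next rule applies.
Among Halvorsen, Harlow and Ivanova, alphabetically by surname: Halvorsen before Harlow before Ivanova.
Full order: Quinn, Halvorsen, Harlow, Ivanova, Lindqvist.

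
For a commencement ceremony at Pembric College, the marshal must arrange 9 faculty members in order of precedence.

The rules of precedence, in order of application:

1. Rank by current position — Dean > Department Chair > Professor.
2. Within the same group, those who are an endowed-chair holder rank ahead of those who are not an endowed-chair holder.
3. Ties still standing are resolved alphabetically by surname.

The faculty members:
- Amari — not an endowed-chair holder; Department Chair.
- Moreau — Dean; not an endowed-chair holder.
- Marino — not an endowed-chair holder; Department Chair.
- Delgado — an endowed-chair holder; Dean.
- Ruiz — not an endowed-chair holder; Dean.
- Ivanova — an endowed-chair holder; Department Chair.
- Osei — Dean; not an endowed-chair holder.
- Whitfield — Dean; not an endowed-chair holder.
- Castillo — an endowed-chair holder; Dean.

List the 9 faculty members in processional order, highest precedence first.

By current position: Castillo, Delgado, Moreau, Osei, Ruiz and Whitfield (Dean); then Ivanova, Amari and Marino (Department Chair).
Among Castillo, Delgado, Moreau, Osei, Ruiz and Whitfield, an endowed-chair holder before not an endowed-chair holder: Castillo and Delgado (an endowed-chair holder) before Moreau, Osei, Ruiz and Whitfield (not an endowed-chair holder).
Among Castillo and Delgado, alphabetically by surname: Castillo before Delgado.
Among Moreau, Osei, Ruiz and Whitfield, alphabetically by surname: Moreau before Osei before Ruiz before Whitfield.
Among Ivanova, Amari and Marino, an endowed-chair holder before not an endowed-chair holder: Ivanova (an endowed-chair holder) before Amari and Marino (not an endowed-chair holder).
Among Amari and Marino, alphabetically by surname: Amari before Marino.
Full order: Castillo, Delgado, Moreau, Osei, Ruiz, Whitfield, Ivanova, Amari, Marino.

Castillo, Delgado, Moreau, Osei, Ruiz, Whitfield, Ivanova, Amari, Marino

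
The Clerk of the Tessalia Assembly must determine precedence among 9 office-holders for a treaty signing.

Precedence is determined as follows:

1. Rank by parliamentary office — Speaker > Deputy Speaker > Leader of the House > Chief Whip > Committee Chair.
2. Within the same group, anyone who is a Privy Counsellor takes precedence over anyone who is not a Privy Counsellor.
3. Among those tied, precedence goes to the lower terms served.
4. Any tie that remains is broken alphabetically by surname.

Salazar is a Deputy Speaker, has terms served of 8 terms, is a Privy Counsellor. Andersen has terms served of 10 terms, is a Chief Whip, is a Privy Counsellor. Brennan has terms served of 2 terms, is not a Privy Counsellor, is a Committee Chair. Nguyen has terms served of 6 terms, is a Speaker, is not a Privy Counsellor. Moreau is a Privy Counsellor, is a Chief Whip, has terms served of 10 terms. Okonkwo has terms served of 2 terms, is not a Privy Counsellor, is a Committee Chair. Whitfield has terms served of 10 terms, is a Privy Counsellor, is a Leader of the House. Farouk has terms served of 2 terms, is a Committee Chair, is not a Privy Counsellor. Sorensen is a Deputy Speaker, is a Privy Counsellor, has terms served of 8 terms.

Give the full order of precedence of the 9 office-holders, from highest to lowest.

Nguyen, Salazar, Sorensen, Whitfield, Andersen, Moreau, Brennan, Farouk, Okonkwo

By parliamentary office: Nguyen (Speaker); then Salazar and Sorensen (Deputy Speaker); then Whitfield (Leader of the House); then Andersen and Moreau (Chief Whip); then Brennan, Farouk and Okonkwo (Committee Chair).
Salazar and Sorensen are each a Privy Counsellor, so the next rule applies.
Salazar and Sorensen both have terms served 8 terms, so the next rule applies.
Among Salazar and Sorensen, alphabetically by surname: Salazar before Sorensen.
Andersen and Moreau are each a Privy Counsellor, so the next rule applies.
Andersen and Moreau both have terms served 10 terms, so the next rule applies.
Among Andersen and Moreau, alphabetically by surname: Andersen before Moreau.
Brennan, Farouk and Okonkwo are each not a Privy Counsellor, so the next rule applies.
Brennan, Farouk and Okonkwo all have terms served 2 terms, so the next rule applies.
Among Brennan, Farouk and Okonkwo, alphabetically by surname: Brennan before Farouk before Okonkwo.
Full order: Nguyen, Salazar, Sorensen, Whitfield, Andersen, Moreau, Brennan, Farouk, Okonkwo.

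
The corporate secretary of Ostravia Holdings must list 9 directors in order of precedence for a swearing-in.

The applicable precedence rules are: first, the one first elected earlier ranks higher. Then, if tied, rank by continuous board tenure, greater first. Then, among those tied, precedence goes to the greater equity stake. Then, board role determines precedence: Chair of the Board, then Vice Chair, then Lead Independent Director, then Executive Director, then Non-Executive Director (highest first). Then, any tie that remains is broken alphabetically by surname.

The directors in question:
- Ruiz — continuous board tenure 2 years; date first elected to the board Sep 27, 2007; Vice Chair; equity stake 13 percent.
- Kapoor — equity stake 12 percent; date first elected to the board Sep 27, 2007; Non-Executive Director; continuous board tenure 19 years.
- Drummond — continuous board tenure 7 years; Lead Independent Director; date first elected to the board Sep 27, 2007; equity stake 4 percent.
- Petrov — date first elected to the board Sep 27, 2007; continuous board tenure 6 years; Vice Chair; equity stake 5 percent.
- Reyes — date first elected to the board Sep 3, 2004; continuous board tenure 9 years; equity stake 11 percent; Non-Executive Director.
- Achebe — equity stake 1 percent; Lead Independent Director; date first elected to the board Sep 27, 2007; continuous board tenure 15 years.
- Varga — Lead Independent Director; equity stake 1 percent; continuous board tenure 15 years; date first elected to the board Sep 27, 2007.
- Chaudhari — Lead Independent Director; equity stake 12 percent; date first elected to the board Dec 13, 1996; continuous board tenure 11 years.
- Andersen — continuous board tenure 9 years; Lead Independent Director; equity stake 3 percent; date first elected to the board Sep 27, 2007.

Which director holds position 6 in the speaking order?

Andersen

By date first elected to the board (earlier first): Chaudhari (Dec 13, 1996); then Reyes (Sep 3, 2004); then Kapoor, Achebe, Varga, Andersen, Drummond, Petrov and Ruiz (each Sep 27, 2007).
Among Kapoor, Achebe, Varga, Andersen, Drummond, Petrov and Ruiz, by continuous board tenure (higher first): Kapoor (19 years) before Achebe and Varga (15 years) before Andersen (9 years) before Drummond (7 years) before Petrov (6 years) before Ruiz (2 years).
Achebe and Varga both have equity stake 1 percent, so the next rule applies.
Achebe and Varga are each Lead Independent Director, so the next rule applies.
Among Achebe and Varga, alphabetically by surname: Achebe before Varga.
Order: Chaudhari, Reyes, Kapoor, Achebe, Varga, Andersen, Drummond, Petrov, Ruiz.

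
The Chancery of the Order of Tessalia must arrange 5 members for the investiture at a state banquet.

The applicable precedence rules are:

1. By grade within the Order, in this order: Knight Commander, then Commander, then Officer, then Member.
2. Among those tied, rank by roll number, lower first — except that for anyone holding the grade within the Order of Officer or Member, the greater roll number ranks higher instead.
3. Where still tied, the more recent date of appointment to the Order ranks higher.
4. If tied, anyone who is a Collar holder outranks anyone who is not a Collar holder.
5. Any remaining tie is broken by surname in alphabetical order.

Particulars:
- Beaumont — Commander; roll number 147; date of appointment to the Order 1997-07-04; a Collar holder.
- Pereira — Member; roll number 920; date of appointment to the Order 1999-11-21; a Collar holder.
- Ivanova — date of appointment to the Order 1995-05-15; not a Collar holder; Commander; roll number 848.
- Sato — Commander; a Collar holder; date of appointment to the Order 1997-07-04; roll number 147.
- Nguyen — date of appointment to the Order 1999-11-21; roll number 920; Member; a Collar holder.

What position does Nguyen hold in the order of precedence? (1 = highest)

By grade within the Order: Beaumont, Sato and Ivanova (Commander); then Nguyen and Pereira (Member).
Among Beaumont, Sato and Ivanova, by roll number (lower first): Beaumont and Sato (147) before Ivanova (848).
Beaumont and Sato both have date of appointment to the Order 1997-07-04, so the next rule applies.
Beaumont and Sato are each a Collar holder, so the next rule applies.
Among Beaumont and Sato, alphabetically by surname: Beaumont before Sato.
Nguyen and Pereira both have roll number 920, so the next rule applies.
Nguyen and Pereira both have date of appointment to the Order 1999-11-21, so the next rule applies.
Nguyen and Pereira are each a Collar holder, so the next rule applies.
Among Nguyen and Pereira, alphabetically by surname: Nguyen before Pereira.
Order: Beaumont, Sato, Ivanova, Nguyen, Pereira. So position 4.

4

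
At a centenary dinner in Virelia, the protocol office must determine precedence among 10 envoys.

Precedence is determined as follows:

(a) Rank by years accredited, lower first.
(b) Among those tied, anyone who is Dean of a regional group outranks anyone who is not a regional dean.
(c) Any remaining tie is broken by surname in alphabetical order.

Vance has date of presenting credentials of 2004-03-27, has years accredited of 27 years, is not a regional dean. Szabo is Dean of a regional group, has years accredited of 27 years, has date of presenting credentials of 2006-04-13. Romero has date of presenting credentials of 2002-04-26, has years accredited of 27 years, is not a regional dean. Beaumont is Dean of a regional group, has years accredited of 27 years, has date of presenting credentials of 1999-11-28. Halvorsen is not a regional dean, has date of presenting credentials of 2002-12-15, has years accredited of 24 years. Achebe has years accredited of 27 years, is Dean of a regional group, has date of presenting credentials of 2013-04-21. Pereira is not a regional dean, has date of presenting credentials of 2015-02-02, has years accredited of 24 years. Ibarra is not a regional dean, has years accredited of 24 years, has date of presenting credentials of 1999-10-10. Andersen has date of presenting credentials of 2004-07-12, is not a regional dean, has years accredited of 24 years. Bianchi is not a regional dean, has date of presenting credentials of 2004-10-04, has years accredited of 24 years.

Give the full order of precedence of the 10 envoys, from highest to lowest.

Andersen, Bianchi, Halvorsen, Ibarra, Pereira, Achebe, Beaumont, Szabo, Romero, Vance

By years accredited (lower first): Andersen, Bianchi, Halvorsen, Ibarra and Pereira (each 24 years); then Achebe, Beaumont, Szabo, Romero and Vance (each 27 years).
Andersen, Bianchi, Halvorsen, Ibarra and Pereira are each not a regional dean, so the next rule applies.
Among Andersen, Bianchi, Halvorsen, Ibarra and Pereira, alphabetically by surname: Andersen before Bianchi before Halvorsen before Ibarra before Pereira.
Among Achebe, Beaumont, Szabo, Romero and Vance, Dean of a regional group before not a regional dean: Achebe, Beaumont and Szabo (Dean of a regional group) before Romero and Vance (not a regional dean).
Among Achebe, Beaumont and Szabo, alphabetically by surname: Achebe before Beaumont before Szabo.
Among Romero and Vance, alphabetically by surname: Romero before Vance.
Full order: Andersen, Bianchi, Halvorsen, Ibarra, Pereira, Achebe, Beaumont, Szabo, Romero, Vance.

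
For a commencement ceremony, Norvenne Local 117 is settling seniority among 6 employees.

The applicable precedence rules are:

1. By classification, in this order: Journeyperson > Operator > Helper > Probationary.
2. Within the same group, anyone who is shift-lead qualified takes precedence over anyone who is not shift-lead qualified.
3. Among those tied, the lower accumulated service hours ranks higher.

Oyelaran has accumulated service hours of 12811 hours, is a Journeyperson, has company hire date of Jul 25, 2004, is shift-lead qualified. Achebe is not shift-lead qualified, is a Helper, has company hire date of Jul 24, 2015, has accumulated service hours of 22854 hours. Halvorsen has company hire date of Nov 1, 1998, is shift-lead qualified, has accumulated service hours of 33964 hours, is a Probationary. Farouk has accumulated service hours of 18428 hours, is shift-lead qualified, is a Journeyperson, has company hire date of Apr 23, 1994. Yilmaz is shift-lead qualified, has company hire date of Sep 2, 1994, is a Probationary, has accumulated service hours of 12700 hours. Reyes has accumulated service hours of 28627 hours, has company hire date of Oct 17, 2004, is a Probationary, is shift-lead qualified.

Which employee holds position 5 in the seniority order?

By classification: Oyelaran and Farouk (Journeyperson); then Achebe (Helper); then Yilmaz, Reyes and Halvorsen (Probationary).
Oyelaran and Farouk are each shift-lead qualified, so the next rule applies.
Among Oyelaran and Farouk, by accumulated service hours (lower first): Oyelaran (12811 hours) before Farouk (18428 hours).
Yilmaz, Reyes and Halvorsen are each shift-lead qualified, so the next rule applies.
Among Yilmaz, Reyes and Halvorsen, by accumulated service hours (lower first): Yilmaz (12700 hours) before Reyes (28627 hours) before Halvorsen (33964 hours).
Order: Oyelaran, Farouk, Achebe, Yilmaz, Reyes, Halvorsen.

Reyes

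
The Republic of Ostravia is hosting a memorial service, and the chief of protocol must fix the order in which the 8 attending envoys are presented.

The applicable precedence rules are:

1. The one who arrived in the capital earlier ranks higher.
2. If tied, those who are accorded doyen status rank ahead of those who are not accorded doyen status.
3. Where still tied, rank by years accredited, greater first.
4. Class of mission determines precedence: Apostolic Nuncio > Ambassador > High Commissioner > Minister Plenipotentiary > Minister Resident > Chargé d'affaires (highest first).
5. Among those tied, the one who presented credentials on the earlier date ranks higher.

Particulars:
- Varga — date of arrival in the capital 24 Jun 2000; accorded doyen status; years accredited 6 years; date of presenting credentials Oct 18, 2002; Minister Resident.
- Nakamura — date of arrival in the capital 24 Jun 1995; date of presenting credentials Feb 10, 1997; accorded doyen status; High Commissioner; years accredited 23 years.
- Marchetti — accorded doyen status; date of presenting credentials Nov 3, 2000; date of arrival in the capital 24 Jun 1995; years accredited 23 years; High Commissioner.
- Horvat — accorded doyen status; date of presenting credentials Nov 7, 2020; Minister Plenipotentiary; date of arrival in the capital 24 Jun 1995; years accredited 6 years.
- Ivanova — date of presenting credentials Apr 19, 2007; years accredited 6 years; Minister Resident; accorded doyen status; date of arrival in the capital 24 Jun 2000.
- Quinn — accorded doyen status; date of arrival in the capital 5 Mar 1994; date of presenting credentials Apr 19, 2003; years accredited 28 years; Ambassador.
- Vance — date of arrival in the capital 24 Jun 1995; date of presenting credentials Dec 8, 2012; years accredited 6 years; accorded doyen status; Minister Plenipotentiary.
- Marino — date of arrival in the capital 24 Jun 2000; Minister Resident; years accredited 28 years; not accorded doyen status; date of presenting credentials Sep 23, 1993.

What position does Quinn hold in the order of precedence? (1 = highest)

By date of arrival in the capital (earlier first): Quinn (5 Mar 1994); then Nakamura, Marchetti, Vance and Horvat (each 24 Jun 1995); then Varga, Ivanova and Marino (each 24 Jun 2000).
Nakamura, Marchetti, Vance and Horvat are each accorded doyen status, so the next rule applies.
Among Nakamura, Marchetti, Vance and Horvat, by years accredited (higher first): Nakamura and Marchetti (23 years) before Vance and Horvat (6 years).
Nakamura and Marchetti are each High Commissioner, so the next rule applies.
Among Nakamura and Marchetti, by date of presenting credentials (earlier first): Nakamura (Feb 10, 1997) before Marchetti (Nov 3, 2000).
Vance and Horvat are each Minister Plenipotentiary, so the next rule applies.
Among Vance and Horvat, by date of presenting credentials (earlier first): Vance (Dec 8, 2012) before Horvat (Nov 7, 2020).
Among Varga, Ivanova and Marino, accorded doyen status before not accorded doyen status: Varga and Ivanova (accorded doyen status) before Marino (not accorded doyen status).
Varga and Ivanova both have years accredited 6 years, so the next rule applies.
Varga and Ivanova are each Minister Resident, so the next rule applies.
Among Varga and Ivanova, by date of presenting credentials (earlier first): Varga (Oct 18, 2002) before Ivanova (Apr 19, 2007).
Order: Quinn, Nakamura, Marchetti, Vance, Horvat, Varga, Ivanova, Marino. So position 1.

1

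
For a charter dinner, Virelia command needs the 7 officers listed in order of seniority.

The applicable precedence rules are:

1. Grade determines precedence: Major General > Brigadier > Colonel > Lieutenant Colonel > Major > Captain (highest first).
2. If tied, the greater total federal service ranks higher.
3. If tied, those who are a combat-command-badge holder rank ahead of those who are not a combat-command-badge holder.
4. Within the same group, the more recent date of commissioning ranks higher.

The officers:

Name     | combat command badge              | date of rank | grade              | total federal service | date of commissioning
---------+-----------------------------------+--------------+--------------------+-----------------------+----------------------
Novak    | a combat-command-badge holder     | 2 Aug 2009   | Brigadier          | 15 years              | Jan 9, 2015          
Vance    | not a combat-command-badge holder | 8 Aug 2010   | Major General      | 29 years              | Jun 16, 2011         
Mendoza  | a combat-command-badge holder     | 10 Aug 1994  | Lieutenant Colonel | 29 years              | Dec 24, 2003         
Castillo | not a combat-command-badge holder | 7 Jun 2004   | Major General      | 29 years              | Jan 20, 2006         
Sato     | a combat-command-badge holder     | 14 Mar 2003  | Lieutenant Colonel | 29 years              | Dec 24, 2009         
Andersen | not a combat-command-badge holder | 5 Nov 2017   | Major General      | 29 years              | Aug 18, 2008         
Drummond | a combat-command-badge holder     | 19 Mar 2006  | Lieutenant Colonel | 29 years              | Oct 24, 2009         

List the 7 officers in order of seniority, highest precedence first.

By grade: Vance, Andersen and Castillo (Major General); then Novak (Brigadier); then Sato, Drummond and Mendoza (Lieutenant Colonel).
Vance, Andersen and Castillo all have total federal service 29 years, so the next rule applies.
Vance, Andersen and Castillo are each not a combat-command-badge holder, so the next rule applies.
Among Vance, Andersen and Castillo, by date of commissioning (later first): Vance (Jun 16, 2011) before Andersen (Aug 18, 2008) before Castillo (Jan 20, 2006).
Sato, Drummond and Mendoza all have total federal service 29 years, so the next rule applies.
Sato, Drummond and Mendoza are each a combat-command-badge holder, so the next rule applies.
Among Sato, Drummond and Mendoza, by date of commissioning (later first): Sato (Dec 24, 2009) before Drummond (Oct 24, 2009) before Mendoza (Dec 24, 2003).
Full order: Vance, Andersen, Castillo, Novak, Sato, Drummond, Mendoza.

Vance, Andersen, Castillo, Novak, Sato, Drummond, Mendoza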